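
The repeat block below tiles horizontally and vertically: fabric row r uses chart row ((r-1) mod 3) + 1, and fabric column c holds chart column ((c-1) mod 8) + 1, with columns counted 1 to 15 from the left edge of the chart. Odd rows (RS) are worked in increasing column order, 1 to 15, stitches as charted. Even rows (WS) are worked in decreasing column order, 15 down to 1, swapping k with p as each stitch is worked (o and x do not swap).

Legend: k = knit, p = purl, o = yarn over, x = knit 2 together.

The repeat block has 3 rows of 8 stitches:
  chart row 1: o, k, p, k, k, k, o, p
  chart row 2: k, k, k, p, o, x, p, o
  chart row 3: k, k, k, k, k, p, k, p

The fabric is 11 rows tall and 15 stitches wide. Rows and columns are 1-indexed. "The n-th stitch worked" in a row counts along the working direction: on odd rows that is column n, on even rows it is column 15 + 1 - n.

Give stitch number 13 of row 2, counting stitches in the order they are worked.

Row 2: (2-1) mod 3 = 1, so use chart row 2. Even row -> WS.
Chart row 2 tiled across columns 1-15: k k k p o x p o k k k p o x p
WS: work from column 15 back to column 1 (reverse the tiled row), swapping k<->p (o and x unchanged).
Row 2 as worked: k x o k p p p o k x o k p p p
Counting 13 along the worked row gives p.

Stitch:
p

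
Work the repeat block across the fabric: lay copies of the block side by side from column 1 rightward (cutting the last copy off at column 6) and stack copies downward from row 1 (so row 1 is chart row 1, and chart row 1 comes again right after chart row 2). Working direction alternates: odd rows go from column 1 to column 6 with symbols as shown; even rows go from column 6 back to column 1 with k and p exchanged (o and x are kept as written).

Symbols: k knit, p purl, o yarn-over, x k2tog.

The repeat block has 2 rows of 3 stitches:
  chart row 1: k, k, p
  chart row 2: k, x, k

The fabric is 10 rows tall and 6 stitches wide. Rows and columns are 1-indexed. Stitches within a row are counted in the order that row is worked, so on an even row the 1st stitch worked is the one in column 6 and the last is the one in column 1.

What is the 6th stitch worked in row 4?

For row 4: chart row = ((4-1) mod 2) + 1 = 2; this is a WS (even) row.
Chart row 2 tiled across columns 1-6: k x k k x k
WS row: flip the tiled sequence (start at column 6) and apply k<->p; o and x stay.
Row 4 as worked: p x p p x p
The 6th stitch worked is p.

== STITCH ==
p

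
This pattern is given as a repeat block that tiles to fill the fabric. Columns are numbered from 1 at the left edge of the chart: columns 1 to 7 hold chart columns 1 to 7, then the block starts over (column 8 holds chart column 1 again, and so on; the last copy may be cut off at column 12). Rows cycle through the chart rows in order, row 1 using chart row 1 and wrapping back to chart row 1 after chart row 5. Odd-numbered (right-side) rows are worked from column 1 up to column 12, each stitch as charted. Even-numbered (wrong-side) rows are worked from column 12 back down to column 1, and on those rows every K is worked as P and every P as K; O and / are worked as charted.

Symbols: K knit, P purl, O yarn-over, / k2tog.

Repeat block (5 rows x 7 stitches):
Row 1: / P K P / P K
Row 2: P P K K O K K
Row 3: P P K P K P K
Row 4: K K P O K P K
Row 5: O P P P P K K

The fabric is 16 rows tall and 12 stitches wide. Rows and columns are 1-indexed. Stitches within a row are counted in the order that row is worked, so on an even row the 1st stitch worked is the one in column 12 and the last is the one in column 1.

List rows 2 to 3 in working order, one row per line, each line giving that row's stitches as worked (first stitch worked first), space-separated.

Row 2: chart row 2, WS - tiled (columns 1-12): P P K K O K K P P K K O; work from column 12 back to 1 with K<->P swapped.
Row 3: chart row 3, RS - tile across columns 1-12 and work as-is.

Rows as worked:
O P P K K P P O P P K K
P P K P K P K P P K P K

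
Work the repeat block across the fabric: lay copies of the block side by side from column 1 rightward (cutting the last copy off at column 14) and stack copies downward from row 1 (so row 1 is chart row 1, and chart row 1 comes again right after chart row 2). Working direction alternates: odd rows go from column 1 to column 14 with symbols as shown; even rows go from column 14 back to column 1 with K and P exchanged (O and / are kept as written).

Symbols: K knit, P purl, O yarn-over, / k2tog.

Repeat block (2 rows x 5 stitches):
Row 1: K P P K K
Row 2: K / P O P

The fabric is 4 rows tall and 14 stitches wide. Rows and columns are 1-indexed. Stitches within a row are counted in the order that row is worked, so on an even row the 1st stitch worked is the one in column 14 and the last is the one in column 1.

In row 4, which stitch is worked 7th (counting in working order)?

Row 4: (4-1) mod 2 = 1, so use chart row 2. Even row -> WS.
Chart row 2 tiled across columns 1-14: K / P O P K / P O P K / P O
Wrong side: read the tiled row from column 14 down to 1 and exchange K with P (leave O, /).
Row 4 as worked: O K / P K O K / P K O K / P
The 7th stitch worked is K.

Result:
K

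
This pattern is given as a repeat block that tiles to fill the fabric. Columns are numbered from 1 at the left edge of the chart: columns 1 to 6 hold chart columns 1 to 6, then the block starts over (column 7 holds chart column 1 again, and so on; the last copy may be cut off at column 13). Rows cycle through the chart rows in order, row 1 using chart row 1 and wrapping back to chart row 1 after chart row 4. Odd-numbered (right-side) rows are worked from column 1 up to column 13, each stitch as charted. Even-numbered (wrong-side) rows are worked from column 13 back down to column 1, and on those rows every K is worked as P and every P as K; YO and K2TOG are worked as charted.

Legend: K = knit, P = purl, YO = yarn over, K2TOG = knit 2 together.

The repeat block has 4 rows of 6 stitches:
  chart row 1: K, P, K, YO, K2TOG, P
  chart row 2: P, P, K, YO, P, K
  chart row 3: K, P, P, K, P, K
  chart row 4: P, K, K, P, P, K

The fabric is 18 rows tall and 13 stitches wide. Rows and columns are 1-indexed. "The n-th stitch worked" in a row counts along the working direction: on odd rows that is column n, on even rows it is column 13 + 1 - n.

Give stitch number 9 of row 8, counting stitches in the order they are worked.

Result:
K

Derivation:
Row 8 uses chart row ((8-1) mod 4)+1 = 4. Row 8 is even, so WS.
Chart row 4 tiled across columns 1-13: P K K P P K P K K P P K P
WS row: flip the tiled sequence (start at column 13) and apply K<->P; YO and K2TOG stay.
Row 8 as worked: K P K K P P K P K K P P K
Counting 9 along the worked row gives K.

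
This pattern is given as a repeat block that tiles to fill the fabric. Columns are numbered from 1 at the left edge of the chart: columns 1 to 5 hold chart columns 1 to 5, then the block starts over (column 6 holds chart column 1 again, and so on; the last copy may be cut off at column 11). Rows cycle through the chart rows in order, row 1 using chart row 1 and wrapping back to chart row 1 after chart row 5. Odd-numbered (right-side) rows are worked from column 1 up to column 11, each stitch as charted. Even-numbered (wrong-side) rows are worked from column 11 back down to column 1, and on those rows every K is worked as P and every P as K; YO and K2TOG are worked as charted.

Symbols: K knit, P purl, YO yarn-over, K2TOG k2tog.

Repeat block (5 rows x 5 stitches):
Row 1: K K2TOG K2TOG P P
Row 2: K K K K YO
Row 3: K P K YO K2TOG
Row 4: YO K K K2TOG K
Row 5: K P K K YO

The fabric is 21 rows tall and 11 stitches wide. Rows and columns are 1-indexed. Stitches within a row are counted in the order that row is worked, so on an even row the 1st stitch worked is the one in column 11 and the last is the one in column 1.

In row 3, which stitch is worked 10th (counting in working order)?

For row 3: chart row = ((3-1) mod 5) + 1 = 3; this is a RS (odd) row.
Chart row 3 tiled across columns 1-11: K P K YO K2TOG K P K YO K2TOG K
Right side: take the tiled row as-is (worked left to right from column 1).
Stitch 10 in working order -> K2TOG

== STITCH ==
K2TOG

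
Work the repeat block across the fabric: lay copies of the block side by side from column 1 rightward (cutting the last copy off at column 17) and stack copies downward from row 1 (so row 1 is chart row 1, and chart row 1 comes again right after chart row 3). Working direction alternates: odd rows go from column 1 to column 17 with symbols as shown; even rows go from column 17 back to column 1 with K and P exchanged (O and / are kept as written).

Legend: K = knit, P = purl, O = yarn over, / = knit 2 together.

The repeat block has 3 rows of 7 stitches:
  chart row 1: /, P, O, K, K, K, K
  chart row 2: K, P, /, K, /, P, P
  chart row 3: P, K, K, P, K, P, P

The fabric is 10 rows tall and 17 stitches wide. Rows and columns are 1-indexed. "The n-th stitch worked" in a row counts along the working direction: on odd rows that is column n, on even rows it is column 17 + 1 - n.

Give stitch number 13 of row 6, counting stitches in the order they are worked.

Result:
P

Derivation:
Row 6 uses chart row ((6-1) mod 3)+1 = 3. Row 6 is even, so WS.
Chart row 3 tiled across columns 1-17: P K K P K P P P K K P K P P P K K
WS row: flip the tiled sequence (start at column 17) and apply K<->P; O and / stay.
Row 6 as worked: P P K K K P K P P K K K P K P P K
Counting 13 along the worked row gives P.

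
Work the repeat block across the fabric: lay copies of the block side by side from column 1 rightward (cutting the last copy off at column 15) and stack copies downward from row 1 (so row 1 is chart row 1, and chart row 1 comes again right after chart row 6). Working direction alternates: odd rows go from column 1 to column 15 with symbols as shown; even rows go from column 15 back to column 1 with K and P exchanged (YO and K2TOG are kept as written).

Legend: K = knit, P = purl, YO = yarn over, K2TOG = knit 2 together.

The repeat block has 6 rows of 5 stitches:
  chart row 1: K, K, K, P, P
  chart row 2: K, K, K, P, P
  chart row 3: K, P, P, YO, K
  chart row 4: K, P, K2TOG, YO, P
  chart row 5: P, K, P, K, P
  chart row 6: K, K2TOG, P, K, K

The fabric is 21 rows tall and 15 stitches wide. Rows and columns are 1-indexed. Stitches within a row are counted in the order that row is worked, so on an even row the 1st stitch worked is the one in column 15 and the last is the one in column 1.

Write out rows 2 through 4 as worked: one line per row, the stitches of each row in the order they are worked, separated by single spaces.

Result:
K K P P P K K P P P K K P P P
K P P YO K K P P YO K K P P YO K
K YO K2TOG K P K YO K2TOG K P K YO K2TOG K P

Derivation:
Row 2: chart row 2, WS - tiled (columns 1-15): K K K P P K K K P P K K K P P; work from column 15 back to 1 with K<->P swapped.
Row 3: chart row 3, RS - tile across columns 1-15 and work as-is.
Row 4: chart row 4, WS - tiled (columns 1-15): K P K2TOG YO P K P K2TOG YO P K P K2TOG YO P; work from column 15 back to 1 with K<->P swapped.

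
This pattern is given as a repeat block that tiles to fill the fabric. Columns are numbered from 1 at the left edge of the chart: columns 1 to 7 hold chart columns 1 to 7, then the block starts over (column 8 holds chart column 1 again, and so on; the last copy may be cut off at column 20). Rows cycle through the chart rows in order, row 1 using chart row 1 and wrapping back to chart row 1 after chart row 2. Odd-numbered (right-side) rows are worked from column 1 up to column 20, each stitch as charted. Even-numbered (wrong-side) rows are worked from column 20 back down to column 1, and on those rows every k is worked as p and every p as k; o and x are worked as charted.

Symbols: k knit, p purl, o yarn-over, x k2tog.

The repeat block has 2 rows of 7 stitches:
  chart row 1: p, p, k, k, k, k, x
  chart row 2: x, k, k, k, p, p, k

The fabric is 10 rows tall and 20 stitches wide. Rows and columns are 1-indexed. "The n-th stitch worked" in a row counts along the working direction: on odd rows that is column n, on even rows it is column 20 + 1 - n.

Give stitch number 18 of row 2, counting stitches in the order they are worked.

== STITCH ==
p

Derivation:
For row 2: chart row = ((2-1) mod 2) + 1 = 2; this is a WS (even) row.
Chart row 2 tiled across columns 1-20: x k k k p p k x k k k p p k x k k k p p
WS row: flip the tiled sequence (start at column 20) and apply k<->p; o and x stay.
Row 2 as worked: k k p p p x p k k p p p x p k k p p p x
The 18th stitch worked is p.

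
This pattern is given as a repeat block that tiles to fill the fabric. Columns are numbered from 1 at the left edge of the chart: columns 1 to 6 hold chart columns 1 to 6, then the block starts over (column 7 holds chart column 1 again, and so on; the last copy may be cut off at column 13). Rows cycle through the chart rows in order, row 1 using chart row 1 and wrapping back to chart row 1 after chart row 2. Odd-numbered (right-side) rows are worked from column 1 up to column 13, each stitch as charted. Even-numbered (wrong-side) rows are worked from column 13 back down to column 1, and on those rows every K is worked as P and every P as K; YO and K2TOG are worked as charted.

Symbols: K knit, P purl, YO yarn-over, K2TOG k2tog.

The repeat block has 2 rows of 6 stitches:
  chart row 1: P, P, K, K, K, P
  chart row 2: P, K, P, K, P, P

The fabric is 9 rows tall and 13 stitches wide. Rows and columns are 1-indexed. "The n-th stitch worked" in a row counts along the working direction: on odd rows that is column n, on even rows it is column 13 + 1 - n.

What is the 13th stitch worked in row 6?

Row 6 uses chart row ((6-1) mod 2)+1 = 2. Row 6 is even, so WS.
Chart row 2 tiled across columns 1-13: P K P K P P P K P K P P P
WS row: flip the tiled sequence (start at column 13) and apply K<->P; YO and K2TOG stay.
Row 6 as worked: K K K P K P K K K P K P K
The 13th stitch worked is K.

== STITCH ==
K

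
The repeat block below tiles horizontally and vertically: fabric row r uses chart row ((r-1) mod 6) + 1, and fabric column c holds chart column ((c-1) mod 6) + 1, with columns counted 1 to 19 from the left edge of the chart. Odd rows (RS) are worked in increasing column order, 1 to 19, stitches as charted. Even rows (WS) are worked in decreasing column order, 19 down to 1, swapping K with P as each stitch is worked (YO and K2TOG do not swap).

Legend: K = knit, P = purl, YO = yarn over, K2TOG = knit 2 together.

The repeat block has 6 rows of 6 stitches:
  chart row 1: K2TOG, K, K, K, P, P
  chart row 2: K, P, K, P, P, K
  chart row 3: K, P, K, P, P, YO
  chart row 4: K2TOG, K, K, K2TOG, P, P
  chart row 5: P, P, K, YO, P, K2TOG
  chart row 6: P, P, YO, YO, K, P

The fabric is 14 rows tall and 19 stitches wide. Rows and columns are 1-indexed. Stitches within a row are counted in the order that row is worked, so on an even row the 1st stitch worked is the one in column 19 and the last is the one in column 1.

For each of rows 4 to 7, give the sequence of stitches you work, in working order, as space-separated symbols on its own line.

== ROWS AS WORKED ==
K2TOG K K K2TOG P P K2TOG K K K2TOG P P K2TOG K K K2TOG P P K2TOG
P P K YO P K2TOG P P K YO P K2TOG P P K YO P K2TOG P
K K P YO YO K K K P YO YO K K K P YO YO K K
K2TOG K K K P P K2TOG K K K P P K2TOG K K K P P K2TOG

Derivation:
Row 4: chart row 4, WS - tiled (columns 1-19): K2TOG K K K2TOG P P K2TOG K K K2TOG P P K2TOG K K K2TOG P P K2TOG; work from column 19 back to 1 with K<->P swapped.
Row 5: chart row 5, RS - tile across columns 1-19 and work as-is.
Row 6: chart row 6, WS - tiled (columns 1-19): P P YO YO K P P P YO YO K P P P YO YO K P P; work from column 19 back to 1 with K<->P swapped.
Row 7: chart row 1, RS - tile across columns 1-19 and work as-is.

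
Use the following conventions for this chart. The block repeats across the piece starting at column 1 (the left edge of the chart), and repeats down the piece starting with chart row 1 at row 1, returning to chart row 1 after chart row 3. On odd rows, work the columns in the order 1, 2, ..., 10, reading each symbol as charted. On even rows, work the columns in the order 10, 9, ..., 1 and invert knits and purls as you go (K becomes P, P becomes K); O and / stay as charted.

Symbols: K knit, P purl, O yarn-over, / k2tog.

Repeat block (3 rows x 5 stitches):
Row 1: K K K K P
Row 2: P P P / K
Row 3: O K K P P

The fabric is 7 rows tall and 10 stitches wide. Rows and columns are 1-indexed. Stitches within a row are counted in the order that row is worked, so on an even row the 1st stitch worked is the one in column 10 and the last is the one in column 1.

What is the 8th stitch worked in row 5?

Stitch:
P

Derivation:
Row 5 uses chart row ((5-1) mod 3)+1 = 2. Row 5 is odd, so RS.
Chart row 2 tiled across columns 1-10: P P P / K P P P / K
Right side: take the tiled row as-is (worked left to right from column 1).
Counting 8 along the worked row gives P.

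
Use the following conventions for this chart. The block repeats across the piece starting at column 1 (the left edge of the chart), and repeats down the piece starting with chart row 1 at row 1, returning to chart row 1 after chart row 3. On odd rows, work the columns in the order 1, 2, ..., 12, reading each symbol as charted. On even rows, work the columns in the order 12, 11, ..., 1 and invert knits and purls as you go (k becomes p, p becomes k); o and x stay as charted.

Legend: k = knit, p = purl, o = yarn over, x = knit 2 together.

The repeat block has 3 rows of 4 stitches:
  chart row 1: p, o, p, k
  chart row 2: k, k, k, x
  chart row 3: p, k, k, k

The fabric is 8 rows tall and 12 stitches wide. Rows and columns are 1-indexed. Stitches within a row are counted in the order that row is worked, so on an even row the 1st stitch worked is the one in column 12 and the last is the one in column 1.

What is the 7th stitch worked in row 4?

For row 4: chart row = ((4-1) mod 3) + 1 = 1; this is a WS (even) row.
Chart row 1 tiled across columns 1-12: p o p k p o p k p o p k
WS row: flip the tiled sequence (start at column 12) and apply k<->p; o and x stay.
Row 4 as worked: p k o k p k o k p k o k
Stitch 7 in working order -> o

Result:
o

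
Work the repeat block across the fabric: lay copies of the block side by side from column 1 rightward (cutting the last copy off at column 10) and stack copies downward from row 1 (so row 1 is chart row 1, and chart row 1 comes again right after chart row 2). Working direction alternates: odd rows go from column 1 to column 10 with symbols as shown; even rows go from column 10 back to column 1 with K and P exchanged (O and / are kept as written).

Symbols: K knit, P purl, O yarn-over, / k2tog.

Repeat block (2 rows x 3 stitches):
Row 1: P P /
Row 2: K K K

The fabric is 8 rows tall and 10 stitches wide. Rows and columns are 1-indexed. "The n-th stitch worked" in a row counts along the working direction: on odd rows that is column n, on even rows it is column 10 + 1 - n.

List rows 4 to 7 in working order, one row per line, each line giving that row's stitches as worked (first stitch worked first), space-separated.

Result:
P P P P P P P P P P
P P / P P / P P / P
P P P P P P P P P P
P P / P P / P P / P

Derivation:
Row 4: chart row 2, WS - tiled (columns 1-10): K K K K K K K K K K; work from column 10 back to 1 with K<->P swapped.
Row 5: chart row 1, RS - tile across columns 1-10 and work as-is.
Row 6: chart row 2, WS - tiled (columns 1-10): K K K K K K K K K K; work from column 10 back to 1 with K<->P swapped.
Row 7: chart row 1, RS - tile across columns 1-10 and work as-is.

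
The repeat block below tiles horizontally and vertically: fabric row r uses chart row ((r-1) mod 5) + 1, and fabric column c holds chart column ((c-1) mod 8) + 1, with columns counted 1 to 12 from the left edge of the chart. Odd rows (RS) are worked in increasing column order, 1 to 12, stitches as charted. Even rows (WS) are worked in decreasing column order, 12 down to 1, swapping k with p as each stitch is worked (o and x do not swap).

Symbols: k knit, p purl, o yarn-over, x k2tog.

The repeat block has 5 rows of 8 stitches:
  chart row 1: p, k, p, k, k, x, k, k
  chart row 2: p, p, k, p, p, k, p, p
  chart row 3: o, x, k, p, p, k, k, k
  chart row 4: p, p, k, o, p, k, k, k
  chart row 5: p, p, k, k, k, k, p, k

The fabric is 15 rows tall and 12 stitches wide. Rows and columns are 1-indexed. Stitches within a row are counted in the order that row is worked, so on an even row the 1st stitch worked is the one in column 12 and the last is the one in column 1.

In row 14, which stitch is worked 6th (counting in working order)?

Result:
p

Derivation:
For row 14: chart row = ((14-1) mod 5) + 1 = 4; this is a WS (even) row.
Chart row 4 tiled across columns 1-12: p p k o p k k k p p k o
Wrong side: read the tiled row from column 12 down to 1 and exchange k with p (leave o, x).
Row 14 as worked: o p k k p p p k o p k k
The 6th stitch worked is p.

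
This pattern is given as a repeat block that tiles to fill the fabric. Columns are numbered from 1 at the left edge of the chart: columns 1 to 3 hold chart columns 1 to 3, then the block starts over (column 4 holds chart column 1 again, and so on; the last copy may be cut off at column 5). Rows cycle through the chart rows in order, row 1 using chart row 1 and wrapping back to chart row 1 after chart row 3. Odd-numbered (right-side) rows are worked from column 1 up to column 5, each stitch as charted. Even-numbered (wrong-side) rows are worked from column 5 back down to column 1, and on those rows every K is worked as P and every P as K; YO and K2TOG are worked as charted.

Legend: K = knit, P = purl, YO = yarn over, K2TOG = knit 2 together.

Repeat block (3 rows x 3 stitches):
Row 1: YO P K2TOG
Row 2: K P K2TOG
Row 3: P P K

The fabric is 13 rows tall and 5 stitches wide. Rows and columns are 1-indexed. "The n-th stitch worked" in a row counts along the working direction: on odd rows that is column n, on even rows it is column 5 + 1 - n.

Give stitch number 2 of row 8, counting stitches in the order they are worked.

== STITCH ==
P

Derivation:
Row 8: (8-1) mod 3 = 1, so use chart row 2. Even row -> WS.
Chart row 2 tiled across columns 1-5: K P K2TOG K P
Wrong side: read the tiled row from column 5 down to 1 and exchange K with P (leave YO, K2TOG).
Row 8 as worked: K P K2TOG K P
Stitch 2 in working order -> P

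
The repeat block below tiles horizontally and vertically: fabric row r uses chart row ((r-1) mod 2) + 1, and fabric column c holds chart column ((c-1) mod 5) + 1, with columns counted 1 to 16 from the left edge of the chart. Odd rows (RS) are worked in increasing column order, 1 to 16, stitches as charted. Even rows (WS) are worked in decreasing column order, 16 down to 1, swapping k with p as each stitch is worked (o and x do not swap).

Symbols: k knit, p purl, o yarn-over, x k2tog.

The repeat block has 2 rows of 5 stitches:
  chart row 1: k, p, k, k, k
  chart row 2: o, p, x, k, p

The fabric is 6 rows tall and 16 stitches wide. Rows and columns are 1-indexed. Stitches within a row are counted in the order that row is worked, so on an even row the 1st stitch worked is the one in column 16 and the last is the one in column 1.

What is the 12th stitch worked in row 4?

== STITCH ==
k

Derivation:
Row 4 uses chart row ((4-1) mod 2)+1 = 2. Row 4 is even, so WS.
Chart row 2 tiled across columns 1-16: o p x k p o p x k p o p x k p o
WS: work from column 16 back to column 1 (reverse the tiled row), swapping k<->p (o and x unchanged).
Row 4 as worked: o k p x k o k p x k o k p x k o
Stitch 12 in working order -> k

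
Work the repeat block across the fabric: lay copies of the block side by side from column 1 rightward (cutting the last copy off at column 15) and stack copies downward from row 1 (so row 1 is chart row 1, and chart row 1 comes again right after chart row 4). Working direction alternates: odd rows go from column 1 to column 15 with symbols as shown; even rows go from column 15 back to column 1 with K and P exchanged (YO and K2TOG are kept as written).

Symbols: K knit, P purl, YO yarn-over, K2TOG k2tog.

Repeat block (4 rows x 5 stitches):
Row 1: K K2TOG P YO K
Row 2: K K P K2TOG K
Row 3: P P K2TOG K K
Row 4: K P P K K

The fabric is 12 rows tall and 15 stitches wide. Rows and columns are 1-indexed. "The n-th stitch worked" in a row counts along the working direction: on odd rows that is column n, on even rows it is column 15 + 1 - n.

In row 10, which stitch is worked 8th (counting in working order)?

Row 10 uses chart row ((10-1) mod 4)+1 = 2. Row 10 is even, so WS.
Chart row 2 tiled across columns 1-15: K K P K2TOG K K K P K2TOG K K K P K2TOG K
WS: work from column 15 back to column 1 (reverse the tiled row), swapping K<->P (YO and K2TOG unchanged).
Row 10 as worked: P K2TOG K P P P K2TOG K P P P K2TOG K P P
The 8th stitch worked is K.

Result:
K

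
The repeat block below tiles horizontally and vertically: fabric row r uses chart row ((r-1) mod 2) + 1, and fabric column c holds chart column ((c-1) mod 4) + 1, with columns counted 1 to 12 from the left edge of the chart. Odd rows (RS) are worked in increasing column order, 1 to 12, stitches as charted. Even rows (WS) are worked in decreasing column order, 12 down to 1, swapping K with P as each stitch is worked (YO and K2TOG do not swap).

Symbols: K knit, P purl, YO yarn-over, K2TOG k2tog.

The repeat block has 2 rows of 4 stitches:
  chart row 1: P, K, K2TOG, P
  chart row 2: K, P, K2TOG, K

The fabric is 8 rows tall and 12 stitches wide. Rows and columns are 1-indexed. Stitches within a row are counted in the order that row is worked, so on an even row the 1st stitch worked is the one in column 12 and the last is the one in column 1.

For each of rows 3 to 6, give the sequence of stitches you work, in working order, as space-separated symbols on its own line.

Row 3: chart row 1, RS - tile across columns 1-12 and work as-is.
Row 4: chart row 2, WS - tiled (columns 1-12): K P K2TOG K K P K2TOG K K P K2TOG K; work from column 12 back to 1 with K<->P swapped.
Row 5: chart row 1, RS - tile across columns 1-12 and work as-is.
Row 6: chart row 2, WS - tiled (columns 1-12): K P K2TOG K K P K2TOG K K P K2TOG K; work from column 12 back to 1 with K<->P swapped.

== ROWS AS WORKED ==
P K K2TOG P P K K2TOG P P K K2TOG P
P K2TOG K P P K2TOG K P P K2TOG K P
P K K2TOG P P K K2TOG P P K K2TOG P
P K2TOG K P P K2TOG K P P K2TOG K P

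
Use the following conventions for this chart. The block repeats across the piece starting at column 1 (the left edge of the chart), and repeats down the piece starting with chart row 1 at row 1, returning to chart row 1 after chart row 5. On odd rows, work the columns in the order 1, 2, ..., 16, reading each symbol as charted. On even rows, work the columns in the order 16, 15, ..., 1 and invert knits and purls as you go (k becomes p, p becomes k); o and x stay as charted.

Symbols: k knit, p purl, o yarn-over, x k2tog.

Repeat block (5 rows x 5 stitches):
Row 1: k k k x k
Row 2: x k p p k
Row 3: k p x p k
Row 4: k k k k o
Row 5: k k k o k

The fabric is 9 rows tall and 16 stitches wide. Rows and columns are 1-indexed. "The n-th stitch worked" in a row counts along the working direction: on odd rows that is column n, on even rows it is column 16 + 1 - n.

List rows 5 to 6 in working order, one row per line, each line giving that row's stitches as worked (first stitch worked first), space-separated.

Row 5: chart row 5, RS - tile across columns 1-16 and work as-is.
Row 6: chart row 1, WS - tiled (columns 1-16): k k k x k k k k x k k k k x k k; work from column 16 back to 1 with k<->p swapped.

Result:
k k k o k k k k o k k k k o k k
p p x p p p p x p p p p x p p p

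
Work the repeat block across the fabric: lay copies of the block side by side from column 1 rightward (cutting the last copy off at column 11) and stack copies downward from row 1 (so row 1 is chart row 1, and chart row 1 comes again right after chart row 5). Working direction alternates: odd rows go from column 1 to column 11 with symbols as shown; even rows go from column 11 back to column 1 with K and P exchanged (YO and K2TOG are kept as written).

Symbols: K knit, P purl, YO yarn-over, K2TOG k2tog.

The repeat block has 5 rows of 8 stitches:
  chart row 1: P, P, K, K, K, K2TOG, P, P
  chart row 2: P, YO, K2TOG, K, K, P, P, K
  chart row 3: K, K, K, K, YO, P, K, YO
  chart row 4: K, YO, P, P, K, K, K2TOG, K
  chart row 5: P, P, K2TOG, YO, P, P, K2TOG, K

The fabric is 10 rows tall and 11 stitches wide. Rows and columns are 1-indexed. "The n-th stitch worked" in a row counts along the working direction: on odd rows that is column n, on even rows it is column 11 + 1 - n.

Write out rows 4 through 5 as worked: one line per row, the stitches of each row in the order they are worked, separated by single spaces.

Row 4: chart row 4, WS - tiled (columns 1-11): K YO P P K K K2TOG K K YO P; work from column 11 back to 1 with K<->P swapped.
Row 5: chart row 5, RS - tile across columns 1-11 and work as-is.

Result:
K YO P P K2TOG P P K K YO P
P P K2TOG YO P P K2TOG K P P K2TOG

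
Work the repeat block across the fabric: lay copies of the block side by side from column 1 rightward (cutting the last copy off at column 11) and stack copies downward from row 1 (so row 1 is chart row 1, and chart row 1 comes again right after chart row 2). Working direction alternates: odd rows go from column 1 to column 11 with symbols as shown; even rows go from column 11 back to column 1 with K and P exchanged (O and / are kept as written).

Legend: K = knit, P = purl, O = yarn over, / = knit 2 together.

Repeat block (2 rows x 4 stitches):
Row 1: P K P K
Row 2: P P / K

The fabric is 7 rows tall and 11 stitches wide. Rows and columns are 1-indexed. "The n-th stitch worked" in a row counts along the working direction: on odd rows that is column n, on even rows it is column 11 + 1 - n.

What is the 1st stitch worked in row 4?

== STITCH ==
/

Derivation:
Row 4 uses chart row ((4-1) mod 2)+1 = 2. Row 4 is even, so WS.
Chart row 2 tiled across columns 1-11: P P / K P P / K P P /
Wrong side: read the tiled row from column 11 down to 1 and exchange K with P (leave O, /).
Row 4 as worked: / K K P / K K P / K K
Stitch 1 in working order -> /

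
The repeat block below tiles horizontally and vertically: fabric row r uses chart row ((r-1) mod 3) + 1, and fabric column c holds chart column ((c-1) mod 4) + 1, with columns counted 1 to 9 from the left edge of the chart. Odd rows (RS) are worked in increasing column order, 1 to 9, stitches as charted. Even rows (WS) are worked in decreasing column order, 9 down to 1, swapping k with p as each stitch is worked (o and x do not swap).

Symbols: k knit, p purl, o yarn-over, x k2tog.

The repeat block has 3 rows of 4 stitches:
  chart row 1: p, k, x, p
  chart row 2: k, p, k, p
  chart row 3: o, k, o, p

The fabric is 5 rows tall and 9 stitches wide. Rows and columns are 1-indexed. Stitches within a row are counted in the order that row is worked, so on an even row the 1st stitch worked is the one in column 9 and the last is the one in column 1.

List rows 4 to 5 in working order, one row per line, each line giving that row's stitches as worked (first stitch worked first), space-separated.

Row 4: chart row 1, WS - tiled (columns 1-9): p k x p p k x p p; work from column 9 back to 1 with k<->p swapped.
Row 5: chart row 2, RS - tile across columns 1-9 and work as-is.

== ROWS AS WORKED ==
k k x p k k x p k
k p k p k p k p k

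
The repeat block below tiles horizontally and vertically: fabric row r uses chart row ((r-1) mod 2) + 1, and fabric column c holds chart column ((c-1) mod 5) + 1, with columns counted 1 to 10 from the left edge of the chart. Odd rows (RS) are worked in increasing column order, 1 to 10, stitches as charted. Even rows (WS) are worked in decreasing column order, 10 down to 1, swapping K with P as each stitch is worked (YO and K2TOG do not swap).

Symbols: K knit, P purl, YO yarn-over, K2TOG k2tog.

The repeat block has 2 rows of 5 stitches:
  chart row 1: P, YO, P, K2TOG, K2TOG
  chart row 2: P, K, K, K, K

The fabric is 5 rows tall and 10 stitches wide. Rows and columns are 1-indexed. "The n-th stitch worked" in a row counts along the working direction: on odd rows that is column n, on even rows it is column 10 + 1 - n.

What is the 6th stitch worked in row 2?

Row 2 uses chart row ((2-1) mod 2)+1 = 2. Row 2 is even, so WS.
Chart row 2 tiled across columns 1-10: P K K K K P K K K K
WS row: flip the tiled sequence (start at column 10) and apply K<->P; YO and K2TOG stay.
Row 2 as worked: P P P P K P P P P K
Stitch 6 in working order -> P

== STITCH ==
P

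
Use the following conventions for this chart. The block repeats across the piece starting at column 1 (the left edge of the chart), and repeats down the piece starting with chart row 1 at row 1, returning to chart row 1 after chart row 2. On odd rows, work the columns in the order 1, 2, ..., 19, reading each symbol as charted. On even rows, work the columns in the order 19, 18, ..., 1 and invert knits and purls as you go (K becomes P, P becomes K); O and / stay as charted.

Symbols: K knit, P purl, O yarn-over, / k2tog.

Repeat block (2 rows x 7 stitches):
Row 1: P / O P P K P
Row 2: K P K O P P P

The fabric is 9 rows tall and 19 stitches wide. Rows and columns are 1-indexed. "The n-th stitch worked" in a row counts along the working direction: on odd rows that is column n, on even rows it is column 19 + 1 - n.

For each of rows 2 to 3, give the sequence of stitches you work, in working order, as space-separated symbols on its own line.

Row 2: chart row 2, WS - tiled (columns 1-19): K P K O P P P K P K O P P P K P K O P; work from column 19 back to 1 with K<->P swapped.
Row 3: chart row 1, RS - tile across columns 1-19 and work as-is.

== ROWS AS WORKED ==
K O P K P K K K O P K P K K K O P K P
P / O P P K P P / O P P K P P / O P P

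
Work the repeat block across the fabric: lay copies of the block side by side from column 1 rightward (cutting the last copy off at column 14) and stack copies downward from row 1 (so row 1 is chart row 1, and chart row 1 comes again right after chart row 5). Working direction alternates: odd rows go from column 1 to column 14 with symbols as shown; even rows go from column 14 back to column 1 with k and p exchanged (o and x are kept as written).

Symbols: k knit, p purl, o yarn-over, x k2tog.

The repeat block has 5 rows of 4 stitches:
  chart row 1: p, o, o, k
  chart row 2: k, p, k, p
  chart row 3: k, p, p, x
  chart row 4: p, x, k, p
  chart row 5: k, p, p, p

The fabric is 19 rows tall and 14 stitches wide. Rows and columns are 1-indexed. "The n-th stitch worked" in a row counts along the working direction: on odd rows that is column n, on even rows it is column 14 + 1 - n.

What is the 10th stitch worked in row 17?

Result:
p

Derivation:
Row 17 uses chart row ((17-1) mod 5)+1 = 2. Row 17 is odd, so RS.
Chart row 2 tiled across columns 1-14: k p k p k p k p k p k p k p
RS row: no reversal, no swap; stitch n worked = column n.
Counting 10 along the worked row gives p.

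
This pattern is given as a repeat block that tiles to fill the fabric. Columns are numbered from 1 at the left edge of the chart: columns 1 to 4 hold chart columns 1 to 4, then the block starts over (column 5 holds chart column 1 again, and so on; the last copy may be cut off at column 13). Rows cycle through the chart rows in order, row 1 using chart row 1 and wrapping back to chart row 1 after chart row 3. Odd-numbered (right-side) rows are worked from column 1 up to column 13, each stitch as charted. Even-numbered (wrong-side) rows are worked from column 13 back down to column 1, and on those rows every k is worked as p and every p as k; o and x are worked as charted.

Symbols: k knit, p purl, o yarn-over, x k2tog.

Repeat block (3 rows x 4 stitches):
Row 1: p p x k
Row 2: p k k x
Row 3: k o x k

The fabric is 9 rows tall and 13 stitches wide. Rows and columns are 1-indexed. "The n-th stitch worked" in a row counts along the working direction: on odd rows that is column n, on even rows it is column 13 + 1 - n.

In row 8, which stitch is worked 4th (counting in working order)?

Stitch:
p

Derivation:
Row 8 uses chart row ((8-1) mod 3)+1 = 2. Row 8 is even, so WS.
Chart row 2 tiled across columns 1-13: p k k x p k k x p k k x p
WS: work from column 13 back to column 1 (reverse the tiled row), swapping k<->p (o and x unchanged).
Row 8 as worked: k x p p k x p p k x p p k
Counting 4 along the worked row gives p.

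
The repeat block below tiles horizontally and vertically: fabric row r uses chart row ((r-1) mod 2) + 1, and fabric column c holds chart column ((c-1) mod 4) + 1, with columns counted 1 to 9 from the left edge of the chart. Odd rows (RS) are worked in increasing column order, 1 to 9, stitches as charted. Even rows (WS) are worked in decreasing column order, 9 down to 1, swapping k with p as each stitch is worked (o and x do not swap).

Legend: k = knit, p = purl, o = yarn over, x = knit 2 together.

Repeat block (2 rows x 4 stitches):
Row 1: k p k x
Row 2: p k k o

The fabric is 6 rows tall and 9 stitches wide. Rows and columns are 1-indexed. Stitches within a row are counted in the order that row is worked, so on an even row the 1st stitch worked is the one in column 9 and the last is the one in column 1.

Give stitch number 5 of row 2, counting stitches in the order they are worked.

== STITCH ==
k

Derivation:
For row 2: chart row = ((2-1) mod 2) + 1 = 2; this is a WS (even) row.
Chart row 2 tiled across columns 1-9: p k k o p k k o p
Wrong side: read the tiled row from column 9 down to 1 and exchange k with p (leave o, x).
Row 2 as worked: k o p p k o p p k
Counting 5 along the worked row gives k.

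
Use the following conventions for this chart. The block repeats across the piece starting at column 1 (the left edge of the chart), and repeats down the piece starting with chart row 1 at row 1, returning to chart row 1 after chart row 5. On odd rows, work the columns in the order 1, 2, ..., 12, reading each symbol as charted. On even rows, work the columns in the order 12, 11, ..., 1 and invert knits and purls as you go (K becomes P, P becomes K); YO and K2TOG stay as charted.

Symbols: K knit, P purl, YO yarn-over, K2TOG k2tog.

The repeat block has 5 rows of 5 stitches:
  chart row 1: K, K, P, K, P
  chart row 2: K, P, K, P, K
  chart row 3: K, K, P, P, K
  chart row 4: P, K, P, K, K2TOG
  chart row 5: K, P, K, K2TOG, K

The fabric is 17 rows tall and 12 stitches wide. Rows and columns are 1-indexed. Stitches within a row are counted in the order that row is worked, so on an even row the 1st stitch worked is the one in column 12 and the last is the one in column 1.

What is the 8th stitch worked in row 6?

Row 6: (6-1) mod 5 = 0, so use chart row 1. Even row -> WS.
Chart row 1 tiled across columns 1-12: K K P K P K K P K P K K
WS: work from column 12 back to column 1 (reverse the tiled row), swapping K<->P (YO and K2TOG unchanged).
Row 6 as worked: P P K P K P P K P K P P
Stitch 8 in working order -> K

Stitch:
K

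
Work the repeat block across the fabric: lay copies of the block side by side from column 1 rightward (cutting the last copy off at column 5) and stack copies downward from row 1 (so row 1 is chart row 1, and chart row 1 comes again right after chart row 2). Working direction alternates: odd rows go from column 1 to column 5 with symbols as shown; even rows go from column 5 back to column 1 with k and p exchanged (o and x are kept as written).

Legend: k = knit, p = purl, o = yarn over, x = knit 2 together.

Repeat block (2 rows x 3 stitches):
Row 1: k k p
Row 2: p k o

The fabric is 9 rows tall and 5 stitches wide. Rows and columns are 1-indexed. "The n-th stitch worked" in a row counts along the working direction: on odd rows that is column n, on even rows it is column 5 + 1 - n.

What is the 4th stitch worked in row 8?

== STITCH ==
p

Derivation:
For row 8: chart row = ((8-1) mod 2) + 1 = 2; this is a WS (even) row.
Chart row 2 tiled across columns 1-5: p k o p k
Wrong side: read the tiled row from column 5 down to 1 and exchange k with p (leave o, x).
Row 8 as worked: p k o p k
Stitch 4 in working order -> p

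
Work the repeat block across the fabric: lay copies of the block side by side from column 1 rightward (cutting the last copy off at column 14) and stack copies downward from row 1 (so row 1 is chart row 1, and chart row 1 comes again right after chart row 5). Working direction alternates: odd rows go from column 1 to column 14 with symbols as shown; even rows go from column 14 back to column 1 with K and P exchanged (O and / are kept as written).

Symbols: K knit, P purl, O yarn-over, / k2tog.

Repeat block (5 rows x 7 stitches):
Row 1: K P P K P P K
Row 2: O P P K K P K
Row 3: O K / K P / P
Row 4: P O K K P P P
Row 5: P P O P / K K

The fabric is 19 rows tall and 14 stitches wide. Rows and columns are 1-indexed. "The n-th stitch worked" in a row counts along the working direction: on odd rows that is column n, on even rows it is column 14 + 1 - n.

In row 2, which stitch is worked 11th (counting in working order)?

== STITCH ==
P

Derivation:
Row 2 uses chart row ((2-1) mod 5)+1 = 2. Row 2 is even, so WS.
Chart row 2 tiled across columns 1-14: O P P K K P K O P P K K P K
WS row: flip the tiled sequence (start at column 14) and apply K<->P; O and / stay.
Row 2 as worked: P K P P K K O P K P P K K O
The 11th stitch worked is P.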